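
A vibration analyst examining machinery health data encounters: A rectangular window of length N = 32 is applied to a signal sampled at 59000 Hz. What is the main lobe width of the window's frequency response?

For a rectangular window of length N,
the main lobe width in frequency is 2*f_s/N.
= 2*59000/32 = 7375/2 Hz
This determines the minimum frequency separation for resolving two sinusoids.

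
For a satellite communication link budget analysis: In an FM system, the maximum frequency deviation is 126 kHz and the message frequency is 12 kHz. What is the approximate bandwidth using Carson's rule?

Carson's rule: BW = 2*(delta_f + f_m)
= 2*(126 + 12) kHz = 276 kHz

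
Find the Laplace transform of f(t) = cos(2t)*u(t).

Standard pair: cos(wt)*u(t) <-> s/(s^2+w^2)
With w = 2: L{cos(2t)*u(t)} = s/(s^2+4)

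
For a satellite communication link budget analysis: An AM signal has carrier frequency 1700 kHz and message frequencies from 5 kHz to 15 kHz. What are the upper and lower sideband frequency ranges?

Upper sideband (USB) = fc + [fm_low, fm_high] = 1700 + [5, 15] = [1705, 1715] kHz
Lower sideband (LSB) = fc - [fm_high, fm_low] = 1700 - [15, 5] = [1685, 1695] kHz
Total occupied spectrum: 1685 kHz to 1715 kHz (plus carrier at 1700 kHz)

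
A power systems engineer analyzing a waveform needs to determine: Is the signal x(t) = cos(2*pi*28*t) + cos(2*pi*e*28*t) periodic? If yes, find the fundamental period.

f1 = 28 Hz, f2 = 28*e Hz
Ratio f2/f1 = e, which is irrational.
Since the frequency ratio is irrational, no common period exists.
The signal is not periodic.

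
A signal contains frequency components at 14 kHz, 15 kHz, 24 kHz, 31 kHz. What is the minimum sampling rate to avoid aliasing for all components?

The highest frequency component is f_max = 31 kHz.
Nyquist rate = 2 * f_max = 2 * 31 kHz = 62 kHz.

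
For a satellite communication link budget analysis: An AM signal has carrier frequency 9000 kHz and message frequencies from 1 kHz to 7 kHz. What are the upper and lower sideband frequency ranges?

Upper sideband (USB) = fc + [fm_low, fm_high] = 9000 + [1, 7] = [9001, 9007] kHz
Lower sideband (LSB) = fc - [fm_high, fm_low] = 9000 - [7, 1] = [8993, 8999] kHz
Total occupied spectrum: 8993 kHz to 9007 kHz (plus carrier at 9000 kHz)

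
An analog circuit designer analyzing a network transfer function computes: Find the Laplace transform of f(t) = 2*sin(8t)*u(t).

Standard pair: sin(wt)*u(t) <-> w/(s^2+w^2)
With w = 8: L{2*sin(8t)*u(t)} = 16/(s^2+64)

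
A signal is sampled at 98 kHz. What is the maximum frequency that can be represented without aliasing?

The maximum frequency that can be represented without aliasing
is the Nyquist frequency: f_max = f_s / 2 = 98 kHz / 2 = 49 kHz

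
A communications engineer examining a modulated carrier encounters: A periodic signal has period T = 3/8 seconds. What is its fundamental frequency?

The fundamental frequency is the reciprocal of the period.
f = 1/T = 1/(3/8) = 8/3 Hz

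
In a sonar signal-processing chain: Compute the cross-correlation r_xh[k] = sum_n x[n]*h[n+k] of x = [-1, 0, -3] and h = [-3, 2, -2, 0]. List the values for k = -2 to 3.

Both sequences indexed from 0 and zero outside their support.
Lags with overlap: k = -2 to 3.
  r_xh[-2] = x[2]*h[0] = 9
  r_xh[-1] = x[1]*h[0] + x[2]*h[1] = -6
  r_xh[0] = x[0]*h[0] + x[1]*h[1] + x[2]*h[2] = 9
  r_xh[1] = x[0]*h[1] + x[1]*h[2] + x[2]*h[3] = -2
  r_xh[2] = x[0]*h[2] + x[1]*h[3] = 2
  r_xh[3] = x[0]*h[3] = 0
r_xh = [9, -6, 9, -2, 2, 0] (for k = -2, ..., 3)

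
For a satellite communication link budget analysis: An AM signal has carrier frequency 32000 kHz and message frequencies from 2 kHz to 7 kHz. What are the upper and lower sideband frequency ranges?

Upper sideband (USB) = fc + [fm_low, fm_high] = 32000 + [2, 7] = [32002, 32007] kHz
Lower sideband (LSB) = fc - [fm_high, fm_low] = 32000 - [7, 2] = [31993, 31998] kHz
Total occupied spectrum: 31993 kHz to 32007 kHz (plus carrier at 32000 kHz)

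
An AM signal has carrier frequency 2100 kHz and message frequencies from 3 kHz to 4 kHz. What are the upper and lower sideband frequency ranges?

Upper sideband (USB) = fc + [fm_low, fm_high] = 2100 + [3, 4] = [2103, 2104] kHz
Lower sideband (LSB) = fc - [fm_high, fm_low] = 2100 - [4, 3] = [2096, 2097] kHz
Total occupied spectrum: 2096 kHz to 2104 kHz (plus carrier at 2100 kHz)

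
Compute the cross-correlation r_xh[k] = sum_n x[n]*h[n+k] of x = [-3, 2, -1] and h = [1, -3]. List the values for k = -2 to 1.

Both sequences indexed from 0 and zero outside their support.
Lags with overlap: k = -2 to 1.
  r_xh[-2] = x[2]*h[0] = -1
  r_xh[-1] = x[1]*h[0] + x[2]*h[1] = 5
  r_xh[0] = x[0]*h[0] + x[1]*h[1] = -9
  r_xh[1] = x[0]*h[1] = 9
r_xh = [-1, 5, -9, 9] (for k = -2, ..., 1)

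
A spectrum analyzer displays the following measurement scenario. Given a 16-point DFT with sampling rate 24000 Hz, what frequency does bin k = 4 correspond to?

The frequency of DFT bin k is: f_k = k * f_s / N
f_4 = 4 * 24000 / 16 = 6000 Hz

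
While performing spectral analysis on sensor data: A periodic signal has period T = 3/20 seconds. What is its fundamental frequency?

The fundamental frequency is the reciprocal of the period.
f = 1/T = 1/(3/20) = 20/3 Hz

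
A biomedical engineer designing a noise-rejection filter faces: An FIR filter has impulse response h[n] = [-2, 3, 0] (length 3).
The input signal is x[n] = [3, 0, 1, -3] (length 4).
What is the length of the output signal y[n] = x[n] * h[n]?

For linear convolution, the output length is:
len(y) = len(x) + len(h) - 1 = 4 + 3 - 1 = 6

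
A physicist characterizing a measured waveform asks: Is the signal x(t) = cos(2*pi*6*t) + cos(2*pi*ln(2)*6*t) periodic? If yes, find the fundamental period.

f1 = 6 Hz, f2 = 6*ln(2) Hz
Ratio f2/f1 = ln(2), which is irrational.
Since the frequency ratio is irrational, no common period exists.
The signal is not periodic.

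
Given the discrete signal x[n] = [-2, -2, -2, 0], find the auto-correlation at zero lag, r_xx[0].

The auto-correlation at zero lag r_xx[0] equals the signal energy.
r_xx[0] = sum of x[n]^2 = (-2)^2 + (-2)^2 + (-2)^2 + 0^2
= 4 + 4 + 4 + 0 = 12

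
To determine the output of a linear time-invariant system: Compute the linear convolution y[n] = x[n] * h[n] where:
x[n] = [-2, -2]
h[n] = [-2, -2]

y[n] = sum_k x[k]*h[n-k]. Output length = len(x) + len(h) - 1 = 2 + 2 - 1 = 3.
y[0] = -2*-2 = 4
y[1] = -2*-2 + -2*-2 = 8
y[2] = -2*-2 = 4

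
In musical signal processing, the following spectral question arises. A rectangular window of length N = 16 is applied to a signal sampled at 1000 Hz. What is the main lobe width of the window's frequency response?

For a rectangular window of length N,
the main lobe width in frequency is 2*f_s/N.
= 2*1000/16 = 125 Hz
This determines the minimum frequency separation for resolving two sinusoids.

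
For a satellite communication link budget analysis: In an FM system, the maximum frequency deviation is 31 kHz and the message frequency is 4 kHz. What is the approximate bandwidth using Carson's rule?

Carson's rule: BW = 2*(delta_f + f_m)
= 2*(31 + 4) kHz = 70 kHz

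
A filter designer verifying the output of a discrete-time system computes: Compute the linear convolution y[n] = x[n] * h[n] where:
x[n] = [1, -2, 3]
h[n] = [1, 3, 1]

y[n] = sum_k x[k]*h[n-k]. Output length = len(x) + len(h) - 1 = 3 + 3 - 1 = 5.
y[0] = 1*1 = 1
y[1] = -2*1 + 1*3 = 1
y[2] = 3*1 + -2*3 + 1*1 = -2
y[3] = 3*3 + -2*1 = 7
y[4] = 3*1 = 3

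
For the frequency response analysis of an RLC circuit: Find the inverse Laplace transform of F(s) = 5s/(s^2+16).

Standard pair: s/(s^2+w^2) <-> cos(wt)*u(t)
With k=5, w=4: f(t) = 5*cos(4t)*u(t)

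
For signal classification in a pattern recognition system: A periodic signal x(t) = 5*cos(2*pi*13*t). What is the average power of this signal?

Average power of A*cos(wt) is A^2/2.
P = 5^2 / 2 = 25/2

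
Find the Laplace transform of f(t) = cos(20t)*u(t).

Standard pair: cos(wt)*u(t) <-> s/(s^2+w^2)
With w = 20: L{cos(20t)*u(t)} = s/(s^2+400)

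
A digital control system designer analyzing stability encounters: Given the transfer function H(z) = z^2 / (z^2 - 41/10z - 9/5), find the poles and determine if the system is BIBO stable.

Poles are roots of the denominator: z^2 - 41/10z - 9/5 = 0.
Quadratic formula: z = [-(-41/10) +/- sqrt((-41/10)^2 - 4*(-9/5))] / 2
Discriminant = 1681/100 + 36/5 = 2401/100; sqrt = 49/10.
z = (41/10 +/- 49/10) / 2 => z = 9/2 or z = -2/5.
|p1| = 9/2, |p2| = 2/5.
For BIBO stability, all poles must lie inside the unit circle (|p| < 1).
System is UNSTABLE since at least one |p| >= 1.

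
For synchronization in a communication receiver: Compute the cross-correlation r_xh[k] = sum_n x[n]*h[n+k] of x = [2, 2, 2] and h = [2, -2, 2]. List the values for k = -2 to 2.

Both sequences indexed from 0 and zero outside their support.
Lags with overlap: k = -2 to 2.
  r_xh[-2] = x[2]*h[0] = 4
  r_xh[-1] = x[1]*h[0] + x[2]*h[1] = 0
  r_xh[0] = x[0]*h[0] + x[1]*h[1] + x[2]*h[2] = 4
  r_xh[1] = x[0]*h[1] + x[1]*h[2] = 0
  r_xh[2] = x[0]*h[2] = 4
r_xh = [4, 0, 4, 0, 4] (for k = -2, ..., 2)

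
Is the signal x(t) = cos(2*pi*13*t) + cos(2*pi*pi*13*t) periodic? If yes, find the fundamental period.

f1 = 13 Hz, f2 = 13*pi Hz
Ratio f2/f1 = pi, which is irrational.
Since the frequency ratio is irrational, no common period exists.
The signal is not periodic.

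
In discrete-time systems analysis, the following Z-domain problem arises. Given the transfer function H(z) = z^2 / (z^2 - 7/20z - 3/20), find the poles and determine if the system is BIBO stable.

Poles are roots of the denominator: z^2 - 7/20z - 3/20 = 0.
Quadratic formula: z = [-(-7/20) +/- sqrt((-7/20)^2 - 4*(-3/20))] / 2
Discriminant = 49/400 + 3/5 = 289/400; sqrt = 17/20.
z = (7/20 +/- 17/20) / 2 => z = 3/5 or z = -1/4.
|p1| = 3/5, |p2| = 1/4.
For BIBO stability, all poles must lie inside the unit circle (|p| < 1).
System is STABLE since both |p| < 1.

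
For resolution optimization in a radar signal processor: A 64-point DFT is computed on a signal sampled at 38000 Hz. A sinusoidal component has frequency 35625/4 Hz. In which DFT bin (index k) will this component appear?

DFT frequency resolution = f_s/N = 38000/64 = 2375/4 Hz
Bin index k = f_signal / resolution = 35625/4 / 2375/4 = 15
The signal frequency 35625/4 Hz falls in DFT bin k = 15.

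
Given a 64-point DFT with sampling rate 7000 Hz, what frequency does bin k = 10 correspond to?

The frequency of DFT bin k is: f_k = k * f_s / N
f_10 = 10 * 7000 / 64 = 4375/4 Hz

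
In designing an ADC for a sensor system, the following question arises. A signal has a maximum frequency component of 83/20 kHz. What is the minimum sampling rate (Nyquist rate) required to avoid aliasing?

By the Nyquist-Shannon sampling theorem,
the minimum sampling rate (Nyquist rate) must be at least 2 * f_max.
Nyquist rate = 2 * 83/20 kHz = 83/10 kHz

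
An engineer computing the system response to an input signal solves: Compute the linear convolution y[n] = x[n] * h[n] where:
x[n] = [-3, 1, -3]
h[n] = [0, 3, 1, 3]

y[n] = sum_k x[k]*h[n-k]. Output length = len(x) + len(h) - 1 = 3 + 4 - 1 = 6.
y[0] = -3*0 = 0
y[1] = 1*0 + -3*3 = -9
y[2] = -3*0 + 1*3 + -3*1 = 0
y[3] = -3*3 + 1*1 + -3*3 = -17
y[4] = -3*1 + 1*3 = 0
y[5] = -3*3 = -9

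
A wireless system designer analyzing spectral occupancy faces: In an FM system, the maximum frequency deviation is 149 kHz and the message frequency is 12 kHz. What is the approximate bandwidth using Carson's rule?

Carson's rule: BW = 2*(delta_f + f_m)
= 2*(149 + 12) kHz = 322 kHz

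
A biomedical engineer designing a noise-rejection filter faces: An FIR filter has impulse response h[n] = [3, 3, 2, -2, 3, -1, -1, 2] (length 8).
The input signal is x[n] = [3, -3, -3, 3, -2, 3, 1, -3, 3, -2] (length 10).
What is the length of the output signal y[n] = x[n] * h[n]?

For linear convolution, the output length is:
len(y) = len(x) + len(h) - 1 = 10 + 8 - 1 = 17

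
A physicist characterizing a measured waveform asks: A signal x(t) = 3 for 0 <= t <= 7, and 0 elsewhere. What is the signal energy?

Energy = integral of |x(t)|^2 dt over the signal duration
= 3^2 * 7 = 9 * 7 = 63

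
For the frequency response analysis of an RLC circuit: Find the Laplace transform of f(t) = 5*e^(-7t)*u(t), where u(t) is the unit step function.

Standard Laplace transform pair:
e^(-at)*u(t) <-> 1/(s+a)
With a = 7: L{5*e^(-7t)*u(t)} = 5/(s+7), ROC: Re(s) > -7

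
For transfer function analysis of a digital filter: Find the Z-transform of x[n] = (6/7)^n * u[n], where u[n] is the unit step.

The Z-transform of a^n * u[n] is z/(z-a) for |z| > |a|.
Here a = 6/7, so X(z) = z/(z - (6/7)) = 7z/(7z - 6)
ROC: |z| > 6/7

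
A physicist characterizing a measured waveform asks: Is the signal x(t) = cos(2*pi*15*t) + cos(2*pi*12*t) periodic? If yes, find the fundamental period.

f1 = 15 Hz, f2 = 12 Hz
Period T1 = 1/15, T2 = 1/12
Ratio T1/T2 = 12/15, which is rational.
The signal is periodic with fundamental period T = 1/GCD(15,12) = 1/3 s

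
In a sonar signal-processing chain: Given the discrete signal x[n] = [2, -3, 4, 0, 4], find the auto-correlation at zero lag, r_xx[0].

The auto-correlation at zero lag r_xx[0] equals the signal energy.
r_xx[0] = sum of x[n]^2 = 2^2 + (-3)^2 + 4^2 + 0^2 + 4^2
= 4 + 9 + 16 + 0 + 16 = 45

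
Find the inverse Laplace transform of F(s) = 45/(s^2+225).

Standard pair: w/(s^2+w^2) <-> sin(wt)*u(t)
Recognize w^2 = 225, so w = 15; numerator 45 = 3*15.
f(t) = 3*sin(15t)*u(t)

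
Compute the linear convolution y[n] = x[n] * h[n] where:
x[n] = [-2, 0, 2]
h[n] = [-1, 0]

y[n] = sum_k x[k]*h[n-k]. Output length = len(x) + len(h) - 1 = 3 + 2 - 1 = 4.
y[0] = -2*-1 = 2
y[1] = 0*-1 + -2*0 = 0
y[2] = 2*-1 + 0*0 = -2
y[3] = 2*0 = 0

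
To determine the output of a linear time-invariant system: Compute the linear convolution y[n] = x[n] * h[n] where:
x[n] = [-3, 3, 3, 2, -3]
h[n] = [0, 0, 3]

y[n] = sum_k x[k]*h[n-k]. Output length = len(x) + len(h) - 1 = 5 + 3 - 1 = 7.
y[0] = -3*0 = 0
y[1] = 3*0 + -3*0 = 0
y[2] = 3*0 + 3*0 + -3*3 = -9
y[3] = 2*0 + 3*0 + 3*3 = 9
y[4] = -3*0 + 2*0 + 3*3 = 9
y[5] = -3*0 + 2*3 = 6
y[6] = -3*3 = -9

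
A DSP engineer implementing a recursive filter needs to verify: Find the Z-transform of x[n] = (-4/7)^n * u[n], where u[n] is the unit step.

The Z-transform of a^n * u[n] is z/(z-a) for |z| > |a|.
Here a = -4/7, so X(z) = z/(z - (-4/7)) = 7z/(7z + 4)
ROC: |z| > 4/7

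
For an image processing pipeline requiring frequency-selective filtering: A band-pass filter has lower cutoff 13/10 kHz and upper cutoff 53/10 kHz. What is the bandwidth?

Bandwidth = f_high - f_low
= 53/10 kHz - 13/10 kHz = 4 kHz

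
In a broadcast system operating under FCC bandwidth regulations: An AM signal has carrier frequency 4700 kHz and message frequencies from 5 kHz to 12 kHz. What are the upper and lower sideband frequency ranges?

Upper sideband (USB) = fc + [fm_low, fm_high] = 4700 + [5, 12] = [4705, 4712] kHz
Lower sideband (LSB) = fc - [fm_high, fm_low] = 4700 - [12, 5] = [4688, 4695] kHz
Total occupied spectrum: 4688 kHz to 4712 kHz (plus carrier at 4700 kHz)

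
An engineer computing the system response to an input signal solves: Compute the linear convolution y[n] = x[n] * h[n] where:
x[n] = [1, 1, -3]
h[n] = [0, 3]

y[n] = sum_k x[k]*h[n-k]. Output length = len(x) + len(h) - 1 = 3 + 2 - 1 = 4.
y[0] = 1*0 = 0
y[1] = 1*0 + 1*3 = 3
y[2] = -3*0 + 1*3 = 3
y[3] = -3*3 = -9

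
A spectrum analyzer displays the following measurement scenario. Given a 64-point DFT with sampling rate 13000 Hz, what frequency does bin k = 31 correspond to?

The frequency of DFT bin k is: f_k = k * f_s / N
f_31 = 31 * 13000 / 64 = 50375/8 Hz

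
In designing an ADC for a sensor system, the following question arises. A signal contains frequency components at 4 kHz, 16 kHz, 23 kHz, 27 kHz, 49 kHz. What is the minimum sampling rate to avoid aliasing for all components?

The highest frequency component is f_max = 49 kHz.
Nyquist rate = 2 * f_max = 2 * 49 kHz = 98 kHz.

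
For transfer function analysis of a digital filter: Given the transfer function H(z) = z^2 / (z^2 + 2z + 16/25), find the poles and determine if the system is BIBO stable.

Poles are roots of the denominator: z^2 + 2z + 16/25 = 0.
Quadratic formula: z = [-(2) +/- sqrt((2)^2 - 4*(16/25))] / 2
Discriminant = 4 - 64/25 = 36/25; sqrt = 6/5.
z = (-2 +/- 6/5) / 2 => z = -2/5 or z = -8/5.
|p1| = 8/5, |p2| = 2/5.
For BIBO stability, all poles must lie inside the unit circle (|p| < 1).
System is UNSTABLE since at least one |p| >= 1.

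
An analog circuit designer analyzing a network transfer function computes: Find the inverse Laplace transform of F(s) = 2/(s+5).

Standard pair: k/(s+a) <-> k*e^(-at)*u(t)
With k=2, a=5: f(t) = 2*e^(-5t)*u(t)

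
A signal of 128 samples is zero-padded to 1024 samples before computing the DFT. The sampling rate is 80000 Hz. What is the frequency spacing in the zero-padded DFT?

Original DFT: N = 128, resolution = f_s/N = 80000/128 = 625 Hz
Zero-padded DFT: N = 1024, resolution = f_s/N = 80000/1024 = 625/8 Hz
Zero-padding interpolates the spectrum (finer frequency grid)
but does NOT improve the true spectral resolution (ability to resolve close frequencies).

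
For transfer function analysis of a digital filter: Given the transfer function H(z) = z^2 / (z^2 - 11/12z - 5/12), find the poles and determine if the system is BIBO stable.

Poles are roots of the denominator: z^2 - 11/12z - 5/12 = 0.
Quadratic formula: z = [-(-11/12) +/- sqrt((-11/12)^2 - 4*(-5/12))] / 2
Discriminant = 121/144 + 5/3 = 361/144; sqrt = 19/12.
z = (11/12 +/- 19/12) / 2 => z = 5/4 or z = -1/3.
|p1| = 5/4, |p2| = 1/3.
For BIBO stability, all poles must lie inside the unit circle (|p| < 1).
System is UNSTABLE since at least one |p| >= 1.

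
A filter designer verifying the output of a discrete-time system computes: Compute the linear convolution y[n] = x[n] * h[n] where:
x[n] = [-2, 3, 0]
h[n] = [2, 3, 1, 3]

y[n] = sum_k x[k]*h[n-k]. Output length = len(x) + len(h) - 1 = 3 + 4 - 1 = 6.
y[0] = -2*2 = -4
y[1] = 3*2 + -2*3 = 0
y[2] = 0*2 + 3*3 + -2*1 = 7
y[3] = 0*3 + 3*1 + -2*3 = -3
y[4] = 0*1 + 3*3 = 9
y[5] = 0*3 = 0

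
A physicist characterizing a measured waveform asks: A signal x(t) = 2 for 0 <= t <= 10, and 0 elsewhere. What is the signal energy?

Energy = integral of |x(t)|^2 dt over the signal duration
= 2^2 * 10 = 4 * 10 = 40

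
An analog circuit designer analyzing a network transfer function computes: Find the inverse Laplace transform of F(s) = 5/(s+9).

Standard pair: k/(s+a) <-> k*e^(-at)*u(t)
With k=5, a=9: f(t) = 5*e^(-9t)*u(t)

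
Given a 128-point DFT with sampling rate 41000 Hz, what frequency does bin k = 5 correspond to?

The frequency of DFT bin k is: f_k = k * f_s / N
f_5 = 5 * 41000 / 128 = 25625/16 Hz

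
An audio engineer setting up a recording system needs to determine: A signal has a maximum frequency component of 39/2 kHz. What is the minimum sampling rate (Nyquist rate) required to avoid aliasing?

By the Nyquist-Shannon sampling theorem,
the minimum sampling rate (Nyquist rate) must be at least 2 * f_max.
Nyquist rate = 2 * 39/2 kHz = 39 kHz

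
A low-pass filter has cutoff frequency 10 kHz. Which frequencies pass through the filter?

A low-pass filter passes all frequencies below the cutoff frequency 10 kHz and attenuates higher frequencies.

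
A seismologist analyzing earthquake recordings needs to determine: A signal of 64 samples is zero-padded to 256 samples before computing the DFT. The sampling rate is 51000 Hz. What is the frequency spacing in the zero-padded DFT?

Original DFT: N = 64, resolution = f_s/N = 51000/64 = 6375/8 Hz
Zero-padded DFT: N = 256, resolution = f_s/N = 51000/256 = 6375/32 Hz
Zero-padding interpolates the spectrum (finer frequency grid)
but does NOT improve the true spectral resolution (ability to resolve close frequencies).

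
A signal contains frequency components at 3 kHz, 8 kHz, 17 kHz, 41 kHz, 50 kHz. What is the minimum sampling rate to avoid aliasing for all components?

The highest frequency component is f_max = 50 kHz.
Nyquist rate = 2 * f_max = 2 * 50 kHz = 100 kHz.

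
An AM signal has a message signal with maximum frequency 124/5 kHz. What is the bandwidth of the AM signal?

In AM (double-sideband), the bandwidth is twice the message frequency.
BW = 2 * f_m = 2 * 124/5 kHz = 248/5 kHz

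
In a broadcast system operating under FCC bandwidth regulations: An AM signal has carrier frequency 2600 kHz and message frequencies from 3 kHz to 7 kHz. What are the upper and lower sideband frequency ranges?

Upper sideband (USB) = fc + [fm_low, fm_high] = 2600 + [3, 7] = [2603, 2607] kHz
Lower sideband (LSB) = fc - [fm_high, fm_low] = 2600 - [7, 3] = [2593, 2597] kHz
Total occupied spectrum: 2593 kHz to 2607 kHz (plus carrier at 2600 kHz)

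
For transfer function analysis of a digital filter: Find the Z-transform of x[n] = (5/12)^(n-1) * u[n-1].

Time-shifting property: if X(z) = Z{x[n]}, then Z{x[n-d]} = z^(-d) * X(z)
X(z) = z/(z - 5/12) for x[n] = (5/12)^n * u[n]
Z{x[n-1]} = z^(-1) * z/(z - 5/12) = 1/(z - 5/12)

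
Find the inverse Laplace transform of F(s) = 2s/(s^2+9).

Standard pair: s/(s^2+w^2) <-> cos(wt)*u(t)
With k=2, w=3: f(t) = 2*cos(3t)*u(t)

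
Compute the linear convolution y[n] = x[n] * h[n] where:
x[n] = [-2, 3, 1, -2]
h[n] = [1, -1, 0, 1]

y[n] = sum_k x[k]*h[n-k]. Output length = len(x) + len(h) - 1 = 4 + 4 - 1 = 7.
y[0] = -2*1 = -2
y[1] = 3*1 + -2*-1 = 5
y[2] = 1*1 + 3*-1 + -2*0 = -2
y[3] = -2*1 + 1*-1 + 3*0 + -2*1 = -5
y[4] = -2*-1 + 1*0 + 3*1 = 5
y[5] = -2*0 + 1*1 = 1
y[6] = -2*1 = -2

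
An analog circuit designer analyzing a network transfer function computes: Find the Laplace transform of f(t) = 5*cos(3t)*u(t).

Standard pair: cos(wt)*u(t) <-> s/(s^2+w^2)
With w = 3: L{5*cos(3t)*u(t)} = 5s/(s^2+9)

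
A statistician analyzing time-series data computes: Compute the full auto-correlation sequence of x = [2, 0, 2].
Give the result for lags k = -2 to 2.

r_xx[k] = sum_m x[m]*x[m+k], indexed from 0, for k = -2 to 2:
  r_xx[-2] = x[2]*x[0] = 4
  r_xx[-1] = x[1]*x[0] + x[2]*x[1] = 0
  r_xx[0] = x[0]*x[0] + x[1]*x[1] + x[2]*x[2] = 8
  r_xx[1] = x[0]*x[1] + x[1]*x[2] = 0
  r_xx[2] = x[0]*x[2] = 4
r_xx = [4, 0, 8, 0, 4]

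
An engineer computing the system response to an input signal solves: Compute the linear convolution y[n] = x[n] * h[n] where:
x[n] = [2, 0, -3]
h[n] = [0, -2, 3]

y[n] = sum_k x[k]*h[n-k]. Output length = len(x) + len(h) - 1 = 3 + 3 - 1 = 5.
y[0] = 2*0 = 0
y[1] = 0*0 + 2*-2 = -4
y[2] = -3*0 + 0*-2 + 2*3 = 6
y[3] = -3*-2 + 0*3 = 6
y[4] = -3*3 = -9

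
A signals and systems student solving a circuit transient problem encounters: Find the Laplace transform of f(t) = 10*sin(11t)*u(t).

Standard pair: sin(wt)*u(t) <-> w/(s^2+w^2)
With w = 11: L{10*sin(11t)*u(t)} = 110/(s^2+121)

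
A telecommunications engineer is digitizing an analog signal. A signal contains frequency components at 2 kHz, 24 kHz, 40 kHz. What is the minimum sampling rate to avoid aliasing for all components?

The highest frequency component is f_max = 40 kHz.
Nyquist rate = 2 * f_max = 2 * 40 kHz = 80 kHz.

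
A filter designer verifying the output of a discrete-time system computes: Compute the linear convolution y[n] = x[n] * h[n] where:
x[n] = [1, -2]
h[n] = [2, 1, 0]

y[n] = sum_k x[k]*h[n-k]. Output length = len(x) + len(h) - 1 = 2 + 3 - 1 = 4.
y[0] = 1*2 = 2
y[1] = -2*2 + 1*1 = -3
y[2] = -2*1 + 1*0 = -2
y[3] = -2*0 = 0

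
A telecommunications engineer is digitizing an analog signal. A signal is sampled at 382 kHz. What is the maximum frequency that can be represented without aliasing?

The maximum frequency that can be represented without aliasing
is the Nyquist frequency: f_max = f_s / 2 = 382 kHz / 2 = 191 kHz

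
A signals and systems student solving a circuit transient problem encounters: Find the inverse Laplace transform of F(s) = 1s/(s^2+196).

Standard pair: s/(s^2+w^2) <-> cos(wt)*u(t)
With k=1, w=14: f(t) = cos(14t)*u(t)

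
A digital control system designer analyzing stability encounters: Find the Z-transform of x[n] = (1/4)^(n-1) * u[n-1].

Time-shifting property: if X(z) = Z{x[n]}, then Z{x[n-d]} = z^(-d) * X(z)
X(z) = z/(z - 1/4) for x[n] = (1/4)^n * u[n]
Z{x[n-1]} = z^(-1) * z/(z - 1/4) = 1/(z - 1/4)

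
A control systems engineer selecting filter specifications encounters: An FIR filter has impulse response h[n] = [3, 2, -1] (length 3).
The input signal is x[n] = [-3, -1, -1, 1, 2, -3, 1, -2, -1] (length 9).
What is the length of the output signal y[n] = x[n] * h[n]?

For linear convolution, the output length is:
len(y) = len(x) + len(h) - 1 = 9 + 3 - 1 = 11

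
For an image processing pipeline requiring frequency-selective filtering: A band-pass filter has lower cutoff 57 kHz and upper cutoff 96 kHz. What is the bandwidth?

Bandwidth = f_high - f_low
= 96 kHz - 57 kHz = 39 kHz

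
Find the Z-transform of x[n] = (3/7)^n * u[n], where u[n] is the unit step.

The Z-transform of a^n * u[n] is z/(z-a) for |z| > |a|.
Here a = 3/7, so X(z) = z/(z - (3/7)) = 7z/(7z - 3)
ROC: |z| > 3/7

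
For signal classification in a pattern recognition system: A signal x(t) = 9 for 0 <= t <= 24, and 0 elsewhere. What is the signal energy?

Energy = integral of |x(t)|^2 dt over the signal duration
= 9^2 * 24 = 81 * 24 = 1944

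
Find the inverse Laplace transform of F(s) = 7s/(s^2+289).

Standard pair: s/(s^2+w^2) <-> cos(wt)*u(t)
With k=7, w=17: f(t) = 7*cos(17t)*u(t)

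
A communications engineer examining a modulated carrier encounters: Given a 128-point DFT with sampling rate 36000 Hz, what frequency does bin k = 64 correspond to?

The frequency of DFT bin k is: f_k = k * f_s / N
f_64 = 64 * 36000 / 128 = 18000 Hz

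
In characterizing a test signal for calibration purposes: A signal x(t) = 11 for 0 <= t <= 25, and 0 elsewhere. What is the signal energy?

Energy = integral of |x(t)|^2 dt over the signal duration
= 11^2 * 25 = 121 * 25 = 3025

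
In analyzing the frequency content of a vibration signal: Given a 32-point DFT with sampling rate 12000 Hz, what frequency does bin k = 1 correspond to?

The frequency of DFT bin k is: f_k = k * f_s / N
f_1 = 1 * 12000 / 32 = 375 Hz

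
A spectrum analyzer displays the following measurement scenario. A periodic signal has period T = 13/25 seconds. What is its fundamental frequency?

The fundamental frequency is the reciprocal of the period.
f = 1/T = 1/(13/25) = 25/13 Hz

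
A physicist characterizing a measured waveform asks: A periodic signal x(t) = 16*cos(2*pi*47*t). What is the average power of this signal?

Average power of A*cos(wt) is A^2/2.
P = 16^2 / 2 = 256/2 = 128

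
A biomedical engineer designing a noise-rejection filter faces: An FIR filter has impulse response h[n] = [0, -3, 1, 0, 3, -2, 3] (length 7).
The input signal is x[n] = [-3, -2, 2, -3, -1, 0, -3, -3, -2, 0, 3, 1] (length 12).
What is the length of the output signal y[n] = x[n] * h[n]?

For linear convolution, the output length is:
len(y) = len(x) + len(h) - 1 = 12 + 7 - 1 = 18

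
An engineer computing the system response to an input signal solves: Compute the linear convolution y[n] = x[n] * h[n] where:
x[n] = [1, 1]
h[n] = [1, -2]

y[n] = sum_k x[k]*h[n-k]. Output length = len(x) + len(h) - 1 = 2 + 2 - 1 = 3.
y[0] = 1*1 = 1
y[1] = 1*1 + 1*-2 = -1
y[2] = 1*-2 = -2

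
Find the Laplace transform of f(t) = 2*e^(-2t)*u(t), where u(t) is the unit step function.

Standard Laplace transform pair:
e^(-at)*u(t) <-> 1/(s+a)
With a = 2: L{2*e^(-2t)*u(t)} = 2/(s+2), ROC: Re(s) > -2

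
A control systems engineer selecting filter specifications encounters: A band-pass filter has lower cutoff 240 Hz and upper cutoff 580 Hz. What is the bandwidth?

Bandwidth = f_high - f_low
= 580 Hz - 240 Hz = 340 Hz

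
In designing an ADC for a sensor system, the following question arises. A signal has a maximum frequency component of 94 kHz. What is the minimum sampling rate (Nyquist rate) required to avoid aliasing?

By the Nyquist-Shannon sampling theorem,
the minimum sampling rate (Nyquist rate) must be at least 2 * f_max.
Nyquist rate = 2 * 94 kHz = 188 kHz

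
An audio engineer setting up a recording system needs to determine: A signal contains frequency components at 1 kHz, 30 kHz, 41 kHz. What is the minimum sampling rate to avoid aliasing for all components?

The highest frequency component is f_max = 41 kHz.
Nyquist rate = 2 * f_max = 2 * 41 kHz = 82 kHz.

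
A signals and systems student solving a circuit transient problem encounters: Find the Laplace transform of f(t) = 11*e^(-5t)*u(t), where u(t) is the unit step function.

Standard Laplace transform pair:
e^(-at)*u(t) <-> 1/(s+a)
With a = 5: L{11*e^(-5t)*u(t)} = 11/(s+5), ROC: Re(s) > -5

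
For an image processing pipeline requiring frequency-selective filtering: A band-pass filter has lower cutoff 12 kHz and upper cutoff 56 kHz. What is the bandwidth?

Bandwidth = f_high - f_low
= 56 kHz - 12 kHz = 44 kHz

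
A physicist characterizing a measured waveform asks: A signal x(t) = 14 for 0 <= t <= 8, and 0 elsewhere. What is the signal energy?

Energy = integral of |x(t)|^2 dt over the signal duration
= 14^2 * 8 = 196 * 8 = 1568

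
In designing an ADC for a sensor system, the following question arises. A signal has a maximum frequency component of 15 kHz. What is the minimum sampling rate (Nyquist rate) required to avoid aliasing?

By the Nyquist-Shannon sampling theorem,
the minimum sampling rate (Nyquist rate) must be at least 2 * f_max.
Nyquist rate = 2 * 15 kHz = 30 kHz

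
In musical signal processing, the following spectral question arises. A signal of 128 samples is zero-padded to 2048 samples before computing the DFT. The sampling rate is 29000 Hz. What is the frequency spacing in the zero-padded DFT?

Original DFT: N = 128, resolution = f_s/N = 29000/128 = 3625/16 Hz
Zero-padded DFT: N = 2048, resolution = f_s/N = 29000/2048 = 3625/256 Hz
Zero-padding interpolates the spectrum (finer frequency grid)
but does NOT improve the true spectral resolution (ability to resolve close frequencies).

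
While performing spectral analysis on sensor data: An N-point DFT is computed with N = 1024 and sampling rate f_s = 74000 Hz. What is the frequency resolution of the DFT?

DFT frequency resolution = f_s / N
= 74000 / 1024 = 4625/64 Hz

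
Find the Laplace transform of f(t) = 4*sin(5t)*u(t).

Standard pair: sin(wt)*u(t) <-> w/(s^2+w^2)
With w = 5: L{4*sin(5t)*u(t)} = 20/(s^2+25)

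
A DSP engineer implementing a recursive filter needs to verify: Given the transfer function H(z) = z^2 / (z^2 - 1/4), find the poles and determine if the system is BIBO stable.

Poles are roots of the denominator: z^2 - 1/4 = 0.
Quadratic formula: z = [-(0) +/- sqrt((0)^2 - 4*(-1/4))] / 2
Discriminant = 0 + 1 = 1; sqrt = 1.
z = (0 +/- 1) / 2 => z = 1/2 or z = -1/2.
|p1| = 1/2, |p2| = 1/2.
For BIBO stability, all poles must lie inside the unit circle (|p| < 1).
System is STABLE since both |p| < 1.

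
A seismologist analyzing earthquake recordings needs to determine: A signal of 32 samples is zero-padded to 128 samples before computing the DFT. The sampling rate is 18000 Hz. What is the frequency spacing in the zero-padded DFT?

Original DFT: N = 32, resolution = f_s/N = 18000/32 = 1125/2 Hz
Zero-padded DFT: N = 128, resolution = f_s/N = 18000/128 = 1125/8 Hz
Zero-padding interpolates the spectrum (finer frequency grid)
but does NOT improve the true spectral resolution (ability to resolve close frequencies).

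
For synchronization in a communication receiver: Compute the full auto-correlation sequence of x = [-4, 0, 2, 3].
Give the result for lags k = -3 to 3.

r_xx[k] = sum_m x[m]*x[m+k], indexed from 0, for k = -3 to 3:
  r_xx[-3] = x[3]*x[0] = -12
  r_xx[-2] = x[2]*x[0] + x[3]*x[1] = -8
  r_xx[-1] = x[1]*x[0] + x[2]*x[1] + x[3]*x[2] = 6
  r_xx[0] = x[0]*x[0] + x[1]*x[1] + x[2]*x[2] + x[3]*x[3] = 29
  r_xx[1] = x[0]*x[1] + x[1]*x[2] + x[2]*x[3] = 6
  r_xx[2] = x[0]*x[2] + x[1]*x[3] = -8
  r_xx[3] = x[0]*x[3] = -12
r_xx = [-12, -8, 6, 29, 6, -8, -12]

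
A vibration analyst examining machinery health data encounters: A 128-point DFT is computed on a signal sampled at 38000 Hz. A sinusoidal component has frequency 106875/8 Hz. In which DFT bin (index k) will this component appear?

DFT frequency resolution = f_s/N = 38000/128 = 2375/8 Hz
Bin index k = f_signal / resolution = 106875/8 / 2375/8 = 45
The signal frequency 106875/8 Hz falls in DFT bin k = 45.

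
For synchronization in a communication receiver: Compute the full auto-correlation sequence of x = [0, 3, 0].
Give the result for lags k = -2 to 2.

r_xx[k] = sum_m x[m]*x[m+k], indexed from 0, for k = -2 to 2:
  r_xx[-2] = x[2]*x[0] = 0
  r_xx[-1] = x[1]*x[0] + x[2]*x[1] = 0
  r_xx[0] = x[0]*x[0] + x[1]*x[1] + x[2]*x[2] = 9
  r_xx[1] = x[0]*x[1] + x[1]*x[2] = 0
  r_xx[2] = x[0]*x[2] = 0
r_xx = [0, 0, 9, 0, 0]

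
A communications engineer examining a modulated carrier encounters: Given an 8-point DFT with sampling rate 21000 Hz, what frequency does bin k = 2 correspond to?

The frequency of DFT bin k is: f_k = k * f_s / N
f_2 = 2 * 21000 / 8 = 5250 Hz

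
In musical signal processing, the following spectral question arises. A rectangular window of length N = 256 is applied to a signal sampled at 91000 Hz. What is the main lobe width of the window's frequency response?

For a rectangular window of length N,
the main lobe width in frequency is 2*f_s/N.
= 2*91000/256 = 11375/16 Hz
This determines the minimum frequency separation for resolving two sinusoids.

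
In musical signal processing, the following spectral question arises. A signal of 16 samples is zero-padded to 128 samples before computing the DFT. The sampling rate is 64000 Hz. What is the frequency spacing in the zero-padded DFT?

Original DFT: N = 16, resolution = f_s/N = 64000/16 = 4000 Hz
Zero-padded DFT: N = 128, resolution = f_s/N = 64000/128 = 500 Hz
Zero-padding interpolates the spectrum (finer frequency grid)
but does NOT improve the true spectral resolution (ability to resolve close frequencies).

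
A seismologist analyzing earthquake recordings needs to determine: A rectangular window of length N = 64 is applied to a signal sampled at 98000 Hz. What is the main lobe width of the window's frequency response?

For a rectangular window of length N,
the main lobe width in frequency is 2*f_s/N.
= 2*98000/64 = 6125/2 Hz
This determines the minimum frequency separation for resolving two sinusoids.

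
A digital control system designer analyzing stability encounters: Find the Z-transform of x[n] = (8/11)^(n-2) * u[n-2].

Time-shifting property: if X(z) = Z{x[n]}, then Z{x[n-d]} = z^(-d) * X(z)
X(z) = z/(z - 8/11) for x[n] = (8/11)^n * u[n]
Z{x[n-2]} = z^(-2) * z/(z - 8/11) = z^(-1)/(z - 8/11)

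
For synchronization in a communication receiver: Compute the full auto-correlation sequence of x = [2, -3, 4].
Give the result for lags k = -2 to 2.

r_xx[k] = sum_m x[m]*x[m+k], indexed from 0, for k = -2 to 2:
  r_xx[-2] = x[2]*x[0] = 8
  r_xx[-1] = x[1]*x[0] + x[2]*x[1] = -18
  r_xx[0] = x[0]*x[0] + x[1]*x[1] + x[2]*x[2] = 29
  r_xx[1] = x[0]*x[1] + x[1]*x[2] = -18
  r_xx[2] = x[0]*x[2] = 8
r_xx = [8, -18, 29, -18, 8]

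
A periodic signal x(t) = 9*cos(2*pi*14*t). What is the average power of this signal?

Average power of A*cos(wt) is A^2/2.
P = 9^2 / 2 = 81/2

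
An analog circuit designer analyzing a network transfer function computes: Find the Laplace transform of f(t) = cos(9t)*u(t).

Standard pair: cos(wt)*u(t) <-> s/(s^2+w^2)
With w = 9: L{cos(9t)*u(t)} = s/(s^2+81)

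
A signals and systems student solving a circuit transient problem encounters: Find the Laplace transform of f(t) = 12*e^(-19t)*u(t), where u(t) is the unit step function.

Standard Laplace transform pair:
e^(-at)*u(t) <-> 1/(s+a)
With a = 19: L{12*e^(-19t)*u(t)} = 12/(s+19), ROC: Re(s) > -19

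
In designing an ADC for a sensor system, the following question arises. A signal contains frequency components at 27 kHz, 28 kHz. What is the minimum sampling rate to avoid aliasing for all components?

The highest frequency component is f_max = 28 kHz.
Nyquist rate = 2 * f_max = 2 * 28 kHz = 56 kHz.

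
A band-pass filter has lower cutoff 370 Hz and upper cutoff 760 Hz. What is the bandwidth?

Bandwidth = f_high - f_low
= 760 Hz - 370 Hz = 390 Hz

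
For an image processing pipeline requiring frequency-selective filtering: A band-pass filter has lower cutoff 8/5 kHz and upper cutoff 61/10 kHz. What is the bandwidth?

Bandwidth = f_high - f_low
= 61/10 kHz - 8/5 kHz = 9/2 kHz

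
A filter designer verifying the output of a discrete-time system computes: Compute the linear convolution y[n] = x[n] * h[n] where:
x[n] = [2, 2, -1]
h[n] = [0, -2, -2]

y[n] = sum_k x[k]*h[n-k]. Output length = len(x) + len(h) - 1 = 3 + 3 - 1 = 5.
y[0] = 2*0 = 0
y[1] = 2*0 + 2*-2 = -4
y[2] = -1*0 + 2*-2 + 2*-2 = -8
y[3] = -1*-2 + 2*-2 = -2
y[4] = -1*-2 = 2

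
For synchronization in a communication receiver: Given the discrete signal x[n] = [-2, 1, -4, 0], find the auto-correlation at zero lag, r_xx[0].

The auto-correlation at zero lag r_xx[0] equals the signal energy.
r_xx[0] = sum of x[n]^2 = (-2)^2 + 1^2 + (-4)^2 + 0^2
= 4 + 1 + 16 + 0 = 21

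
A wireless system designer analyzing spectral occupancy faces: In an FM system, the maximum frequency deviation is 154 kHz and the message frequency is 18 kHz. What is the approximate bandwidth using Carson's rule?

Carson's rule: BW = 2*(delta_f + f_m)
= 2*(154 + 18) kHz = 344 kHz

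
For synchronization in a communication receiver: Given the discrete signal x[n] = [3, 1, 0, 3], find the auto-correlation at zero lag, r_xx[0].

The auto-correlation at zero lag r_xx[0] equals the signal energy.
r_xx[0] = sum of x[n]^2 = 3^2 + 1^2 + 0^2 + 3^2
= 9 + 1 + 0 + 9 = 19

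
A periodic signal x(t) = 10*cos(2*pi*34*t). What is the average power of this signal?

Average power of A*cos(wt) is A^2/2.
P = 10^2 / 2 = 100/2 = 50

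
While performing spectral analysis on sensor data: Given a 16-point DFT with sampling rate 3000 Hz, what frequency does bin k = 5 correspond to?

The frequency of DFT bin k is: f_k = k * f_s / N
f_5 = 5 * 3000 / 16 = 1875/2 Hz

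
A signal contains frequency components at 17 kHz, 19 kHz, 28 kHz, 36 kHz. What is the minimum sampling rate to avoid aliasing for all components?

The highest frequency component is f_max = 36 kHz.
Nyquist rate = 2 * f_max = 2 * 36 kHz = 72 kHz.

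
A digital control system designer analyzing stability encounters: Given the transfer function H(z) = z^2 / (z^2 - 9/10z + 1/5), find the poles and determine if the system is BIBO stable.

Poles are roots of the denominator: z^2 - 9/10z + 1/5 = 0.
Quadratic formula: z = [-(-9/10) +/- sqrt((-9/10)^2 - 4*(1/5))] / 2
Discriminant = 81/100 - 4/5 = 1/100; sqrt = 1/10.
z = (9/10 +/- 1/10) / 2 => z = 1/2 or z = 2/5.
|p1| = 2/5, |p2| = 1/2.
For BIBO stability, all poles must lie inside the unit circle (|p| < 1).
System is STABLE since both |p| < 1.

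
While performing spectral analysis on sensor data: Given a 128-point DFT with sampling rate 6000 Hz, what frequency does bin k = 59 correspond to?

The frequency of DFT bin k is: f_k = k * f_s / N
f_59 = 59 * 6000 / 128 = 22125/8 Hz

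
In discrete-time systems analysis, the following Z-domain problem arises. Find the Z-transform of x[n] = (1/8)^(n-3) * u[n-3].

Time-shifting property: if X(z) = Z{x[n]}, then Z{x[n-d]} = z^(-d) * X(z)
X(z) = z/(z - 1/8) for x[n] = (1/8)^n * u[n]
Z{x[n-3]} = z^(-3) * z/(z - 1/8) = z^(-2)/(z - 1/8)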